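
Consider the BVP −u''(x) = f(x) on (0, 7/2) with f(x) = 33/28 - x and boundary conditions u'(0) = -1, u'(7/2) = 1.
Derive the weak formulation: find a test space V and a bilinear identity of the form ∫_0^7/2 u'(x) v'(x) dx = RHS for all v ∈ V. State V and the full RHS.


V = H^1(0, 7/2) (v unrestricted at boundary; u is determined up to an additive constant); weak form: ∫_0^7/2 u'v' dx = ∫_0^7/2 (33/28 - x) v dx + v(7/2) + v(0) for all v ∈ V.

Multiply both sides by a test function v and integrate from 0 to 7/2:
  ∫_0^7/2 −u''(x) v(x) dx = ∫_0^7/2 f(x) v(x) dx.
Integrate the LHS by parts once:
  ∫_0^7/2 −u'' v dx = −[u'(x) v(x)]_0^7/2 + ∫_0^7/2 u'(x) v'(x) dx.
Thus ∫_0^7/2 u'(x) v'(x) dx = ∫_0^7/2 f(x) v(x) dx + [u'(x) v(x)]_0^7/2.
Choose V so that boundary terms are either known or forced to vanish.
u has inhomogeneous Neumann u'(0) = -1, u'(7/2) = 1. [u' v]_0^7/2 = (1)·v(7/2) − (-1)·v(0) = v(7/2) + v(0). Take V = H^1(0, 7/2); boundary term becomes part of RHS.
Weak formulation: find u (satisfying any essential BC) such that ∫_0^7/2 u'(x) v'(x) dx = ∫_0^7/2 f v dx + v(7/2) + v(0) for all v ∈ V (Neumann data are natural BCs: they enter the RHS as boundary terms).
Substituting f(x) = 33/28 - x, the right-hand side is ∫_0^7/2 (33/28 - x) v dx + v(7/2) + v(0).
Compatibility check (pure Neumann): taking v ≡ 1 ∈ V gives 0 = ∫_0^7/2 f dx + (1) − (-1), i.e. ∫_0^7/2 f dx must equal u'(0) − u'(7/2) = -2. Indeed ∫_0^7/2 (33/28 - x) dx = -2, so the data are compatible. The solution is then unique only up to an additive constant (fix it e.g. by requiring ∫_0^7/2 u dx = 0).


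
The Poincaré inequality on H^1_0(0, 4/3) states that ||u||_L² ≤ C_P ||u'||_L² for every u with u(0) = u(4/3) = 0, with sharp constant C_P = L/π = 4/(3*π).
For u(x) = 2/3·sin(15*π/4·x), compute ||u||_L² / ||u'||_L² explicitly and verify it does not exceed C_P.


||u||_L² / ||u'||_L² = 4/(15*π) < C_P = 4/(3*π).

u(x) = 2/3·sin(15*π/4·x), so u'(x) = 5*π*cos(15*π*x/4)/2.
Writing u(x) = A·sin(kπx/L) with A = 2/3 and k = 5, use ∫_0^L sin²(kπx/L) dx = L/2 and ∫_0^L cos²(kπx/L) dx = L/2.
u² = 4/9·sin²(15*π/4·x) and (u')² = 25*π^2/4·cos²(15*π/4·x), and each of sin², cos² integrates to L/2 = 2/3 over (0, 4/3).
∫_0^4/3 u² dx = 8/27, so ||u||_L² = 2*sqrt(6)/9.
∫_0^4/3 (u')² dx = 25*π^2/6, so ||u'||_L² = 5*sqrt(6)*π/6.
Ratio ||u||_L² / ||u'||_L² = 4/(15*π).
Sharp Poincaré constant on H^1_0(0, 4/3) is C_P = L/π = 4/(3*π), achieved by sin(3*π/4·x).
This is the k = 5 harmonic; the ratio L/(kπ) is strictly less than C_P = L/π, consistent with the sharp inequality ||u||_L² ≤ C_P ||u'||_L².


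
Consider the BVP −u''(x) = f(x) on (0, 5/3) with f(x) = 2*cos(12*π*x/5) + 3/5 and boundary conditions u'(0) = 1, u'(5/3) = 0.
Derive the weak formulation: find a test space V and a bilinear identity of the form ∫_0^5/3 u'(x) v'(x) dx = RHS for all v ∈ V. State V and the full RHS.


V = H^1(0, 5/3) (v unrestricted at boundary; u is determined up to an additive constant); weak form: ∫_0^5/3 u'v' dx = ∫_0^5/3 (2*cos(12*π*x/5) + 3/5) v dx − v(0) for all v ∈ V.

Multiply both sides by a test function v and integrate from 0 to 5/3:
  ∫_0^5/3 −u''(x) v(x) dx = ∫_0^5/3 f(x) v(x) dx.
Integrate the LHS by parts once:
  ∫_0^5/3 −u'' v dx = −[u'(x) v(x)]_0^5/3 + ∫_0^5/3 u'(x) v'(x) dx.
Thus ∫_0^5/3 u'(x) v'(x) dx = ∫_0^5/3 f(x) v(x) dx + [u'(x) v(x)]_0^5/3.
Choose V so that boundary terms are either known or forced to vanish.
u has inhomogeneous Neumann u'(0) = 1, u'(5/3) = 0. [u' v]_0^5/3 = (0)·v(5/3) − (1)·v(0) = − v(0). Take V = H^1(0, 5/3); boundary term becomes part of RHS.
Weak formulation: find u (satisfying any essential BC) such that ∫_0^5/3 u'(x) v'(x) dx = ∫_0^5/3 f v dx − v(0) for all v ∈ V (Neumann data are natural BCs: they enter the RHS as boundary terms).
Substituting f(x) = 2*cos(12*π*x/5) + 3/5, the right-hand side is ∫_0^5/3 (2*cos(12*π*x/5) + 3/5) v dx − v(0).
Compatibility check (pure Neumann): taking v ≡ 1 ∈ V gives 0 = ∫_0^5/3 f dx + (0) − (1), i.e. ∫_0^5/3 f dx must equal u'(0) − u'(5/3) = 1. Indeed ∫_0^5/3 (2*cos(12*π*x/5) + 3/5) dx = 1, so the data are compatible. The solution is then unique only up to an additive constant (fix it e.g. by requiring ∫_0^5/3 u dx = 0).


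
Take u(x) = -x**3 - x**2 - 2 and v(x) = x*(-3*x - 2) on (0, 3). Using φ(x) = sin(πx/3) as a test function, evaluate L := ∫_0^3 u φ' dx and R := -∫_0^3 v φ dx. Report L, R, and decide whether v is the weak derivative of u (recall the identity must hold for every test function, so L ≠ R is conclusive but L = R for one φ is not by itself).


LHS = -324/π^3 + 99/π, RHS = -324/π^3 + 99/π. Yes, v = u' weakly.

u(x) = -x**3 - x**2 - 2, classical derivative u'(x) = -3*x**2 - 2*x.
φ(x) = sin(πx/3), so φ'(x) = π*cos(π*x/3)/3.
Note φ(0) = φ(3) = 0, so the boundary term u·φ vanishes.
LHS = ∫_0^3 u(x) φ'(x) dx = ∫_0^3 (-π*x^3*cos(π*x/3)/3 - π*x^2*cos(π*x/3)/3 - 2*π*cos(π*x/3)/3) dx. Term by term:
  ∫_0^3 -2*π*cos(π*x/3)/3 dx = 0;  ∫_0^3 -π*x^2*cos(π*x/3)/3 dx = 18/π;  ∫_0^3 -π*x^3*cos(π*x/3)/3 dx = -324/π^3 + 81/π.
Sum: 0 + 18/π + -324/π^3 + 81/π = -324/π^3 + 99/π.
So LHS = -324/π^3 + 99/π.
∫_0^3 v(x) φ(x) dx = ∫_0^3 (-3*x^2*sin(π*x/3) - 2*x*sin(π*x/3)) dx. Term by term:
  ∫_0^3 -3*x^2*sin(π*x/3) dx = -81/π + 324/π^3;  ∫_0^3 -2*x*sin(π*x/3) dx = -18/π.
Sum: -81/π + 324/π^3 − 18/π = -99/π + 324/π^3.
So RHS = -∫_0^3 v(x) φ(x) dx = -324/π^3 + 99/π.
LHS = RHS, so the identity holds for this test φ.
Moreover u is smooth here and v(x) = u'(x) = -3*x**2 - 2*x pointwise, so the identity holds for every test function. Hence v is the weak derivative of u.


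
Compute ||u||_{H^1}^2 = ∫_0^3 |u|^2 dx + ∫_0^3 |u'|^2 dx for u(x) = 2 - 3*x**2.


||u||_{H^1}^2 = 3327/5

The H^1 norm (squared) on an interval (0, L) is
  ||u||_{H^1}^2 = ∫_0^L u(x)^2 dx + ∫_0^L u'(x)^2 dx.
Compute u'(x) = -6*x.
Then u(x)^2 = 9*x**4 - 12*x**2 + 4 and u'(x)^2 = 36*x**2.
Integrate each monomial from 0 to 3 using ∫_0^3 c·x^n dx = c·3^(n+1)/(n+1):
  ∫_0^3 u(x)^2 dx = ∫_0^3 (9*x^4 - 12*x^2 + 4) dx. Term by term:
    ∫_0^3 9*x^4 dx = 2187/5;  ∫_0^3 -12*x^2 dx = -108;  ∫_0^3 4 dx = 12.
  Sum: 2187/5 − 108 + 12 = 1707/5.
  ∫_0^3 u'(x)^2 dx = ∫_0^3 (36*x^2) dx. Term by term:
    ∫_0^3 36*x^2 dx = 324.
Adding: ||u||_{H^1}^2 = 1707/5 + 324 = 3327/5.


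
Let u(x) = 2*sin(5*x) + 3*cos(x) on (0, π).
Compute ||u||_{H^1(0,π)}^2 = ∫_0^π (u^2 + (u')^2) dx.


||u||_{H^1(0,π)}^2 = 61*π

u'(x) = -3*sin(x) + 10*cos(5*x).
Expand u² and (u')² and integrate term by term on (0, π), using: for integers n ≥ 1, ∫_0^π sin²(nx) dx = ∫_0^π cos²(nx) dx = π/2; for n ≠ n', ∫_0^π sin(nx)sin(n'x) dx = ∫_0^π cos(nx)cos(n'x) dx = 0; and by product-to-sum, ∫_0^π sin(nx)cos(n'x) dx = ½∫_0^π [sin((n+n')x) + sin((n−n')x)] dx, which is 0 when n+n' is even and 2n/(n²−n'²) when n+n' is odd (it need not vanish on (0, π)).
  u² squared terms: (2)²·∫sin(5x)² dx = 4·π/2 = 2*π;  (3)²·∫cos(x)² dx = 9·π/2 = 9*π/2.
  u² cross terms: 2·(2)·(3)·∫sin(5x)·cos(x) dx = 12·(0) = 0.
  So ∫_0^π u² dx = 2*π + 9*π/2 + 0 = 13*π/2.
  (u')² squared terms: (-3)²·∫sin(x)² dx = 9·π/2 = 9*π/2;  (10)²·∫cos(5x)² dx = 100·π/2 = 50*π.
  (u')² cross terms: 2·(-3)·(10)·∫sin(x)·cos(5x) dx = -60·(0) = 0.
  So ∫_0^π (u')² dx = 9*π/2 + 50*π + 0 = 109*π/2.
||u||_{H^1}^2 = (13*π/2) + (109*π/2) = 61*π.


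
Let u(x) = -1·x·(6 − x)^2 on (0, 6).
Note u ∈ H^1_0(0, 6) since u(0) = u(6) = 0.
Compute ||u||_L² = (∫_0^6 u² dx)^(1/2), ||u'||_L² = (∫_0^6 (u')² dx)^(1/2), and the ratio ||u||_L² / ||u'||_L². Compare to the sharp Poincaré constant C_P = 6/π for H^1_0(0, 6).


||u||_L² / ||u'||_L² = 3*sqrt(14)/7 < C_P = 6/π.

u(x) = -1·x·(6 − x)^2, so u'(x) = 3*(2 - x)*(x - 6).
u(x) = -1·x·(6 − x)^2 vanishes at x = 0 and x = 6, so u ∈ H^1_0(0, 6). Differentiate via the product rule and integrate the resulting polynomials term by term.
  ∫_0^6 u² dx = ∫_0^6 (x^6 - 24*x^5 + 216*x^4 - 864*x^3 + 1296*x^2) dx. Term by term:
    ∫_0^6 x^6 dx = 279936/7;  ∫_0^6 -24*x^5 dx = -186624;  ∫_0^6 216*x^4 dx = 1679616/5;
    ∫_0^6 -864*x^3 dx = -279936;  ∫_0^6 1296*x^2 dx = 93312.
  Sum: 279936/7 − 186624 + 1679616/5 − 279936 + 93312 = 93312/35.
  ∫_0^6 (u')² dx = ∫_0^6 (9*x^4 - 144*x^3 + 792*x^2 - 1728*x + 1296) dx. Term by term:
    ∫_0^6 9*x^4 dx = 69984/5;  ∫_0^6 -144*x^3 dx = -46656;  ∫_0^6 792*x^2 dx = 57024;
    ∫_0^6 -1728*x dx = -31104;  ∫_0^6 1296 dx = 7776.
  Sum: 69984/5 − 46656 + 57024 − 31104 + 7776 = 5184/5.
∫_0^6 u² dx = 93312/35, so ||u||_L² = 216*sqrt(70)/35.
∫_0^6 (u')² dx = 5184/5, so ||u'||_L² = 72*sqrt(5)/5.
Ratio ||u||_L² / ||u'||_L² = 3*sqrt(14)/7.
Sharp Poincaré constant on H^1_0(0, 6) is C_P = L/π = 6/π, achieved by sin(π/6·x).
A polynomial bump cannot attain the sharp Poincaré constant (only the first sine eigenfunction does), so the ratio is strictly less than C_P, consistent with ||u||_L² ≤ C_P ||u'||_L².


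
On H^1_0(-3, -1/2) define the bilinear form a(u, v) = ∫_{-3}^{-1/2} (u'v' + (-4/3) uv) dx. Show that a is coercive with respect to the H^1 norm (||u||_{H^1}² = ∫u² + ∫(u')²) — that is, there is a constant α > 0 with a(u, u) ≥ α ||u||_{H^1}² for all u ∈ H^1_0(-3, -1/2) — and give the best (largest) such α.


α = 4*(-25 + 3*π^2)/(3*(25 + 4*π^2))

Coercivity of a(·,·) on H^1_0(-3, -1/2) means a(u, u) ≥ α ||u||_{H^1}² for every u ∈ H^1_0.
The interval has length L = 5/2, and Poincaré/coercivity depend only on L. Here a(u, u) = ∫(u')² + (-4/3)·∫u².
Here c = -4/3 < 0 with |c| < (π/L)² = 4*π^2/25, so coercivity still holds. The condition a(u,u) ≥ α||u||_{H^1}² reads (1−α)∫(u')² ≥ (α−c)∫u². Any admissible α is ≤ 1 (rapidly oscillating u have ∫u²/∫(u')² → 0), and α = 1 would force 0 ≥ (1−c)∫u², impossible since c < 1; so 1−α > 0. By the sharp Poincaré inequality on H^1_0 of an interval of length L, ∫(u')² ≥ (π/L)²∫u² with equality for the first sine mode sin(π(x−x₀)/L) (x₀ the left endpoint), so the inequality holds for all u iff (1−α)(π/L)² ≥ α − c, i.e. α ≤ ((π/L)² + c)/((π/L)² + 1) = (1 + c(L/π)²)/(1 + (L/π)²). (Direct route, valid since c ≤ 0: Poincaré gives c∫u² ≥ c(L/π)²∫(u')², so a(u,u) ≥ (1 + c(L/π)²)∫(u')², while ||u||_{H^1}² ≤ (1 + (L/π)²)∫(u')²; dividing yields the same α.) With (π/L)² = 4*π^2/25 and c = -4/3, the largest admissible constant is α = ((π/L)² + c)/((π/L)² + 1).
Simplifying, α = 4*(-25 + 3*π^2)/(3*(25 + 4*π^2)).


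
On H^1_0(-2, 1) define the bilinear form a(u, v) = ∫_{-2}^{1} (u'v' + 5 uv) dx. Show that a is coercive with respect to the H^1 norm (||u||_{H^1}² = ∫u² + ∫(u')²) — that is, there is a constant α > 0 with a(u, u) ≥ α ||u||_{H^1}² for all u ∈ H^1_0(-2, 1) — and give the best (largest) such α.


α = 1

Coercivity of a(·,·) on H^1_0(-2, 1) means a(u, u) ≥ α ||u||_{H^1}² for every u ∈ H^1_0.
The interval has length L = 3, and Poincaré/coercivity depend only on L. Here a(u, u) = ∫(u')² + (5)·∫u².
Here c = 5 ≥ 1, so a(u,u) = ∫(u')² + c∫u² ≥ ∫(u')² + ∫u² = ||u||_{H^1}², i.e. α = 1 works. No larger α is possible: a(u,u) ≥ α||u||_{H^1}² means (1−α)∫(u')² ≥ (α−c)∫u², and for the modes u_n = sin(nπ(x−x₀)/L) (x₀ the left endpoint) one has ∫u_n²/∫(u_n')² = (L/(nπ))² → 0, so a(u_n,u_n)/||u_n||_{H^1}² → 1. Hence the optimal constant is α = 1.
Therefore α = 1.


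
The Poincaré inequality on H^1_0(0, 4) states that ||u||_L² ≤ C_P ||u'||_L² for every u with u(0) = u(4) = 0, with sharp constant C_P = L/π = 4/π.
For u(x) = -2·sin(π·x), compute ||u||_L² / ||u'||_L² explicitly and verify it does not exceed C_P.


||u||_L² / ||u'||_L² = 1/π < C_P = 4/π.

u(x) = -2·sin(π·x), so u'(x) = -2*π*cos(π*x).
Writing u(x) = A·sin(kπx/L) with A = -2 and k = 4, use ∫_0^L sin²(kπx/L) dx = L/2 and ∫_0^L cos²(kπx/L) dx = L/2.
u² = 4·sin²(π·x) and (u')² = 4*π^2·cos²(π·x), and each of sin², cos² integrates to L/2 = 2 over (0, 4).
∫_0^4 u² dx = 8, so ||u||_L² = 2*sqrt(2).
∫_0^4 (u')² dx = 8*π^2, so ||u'||_L² = 2*sqrt(2)*π.
Ratio ||u||_L² / ||u'||_L² = 1/π.
Sharp Poincaré constant on H^1_0(0, 4) is C_P = L/π = 4/π, achieved by sin(π/4·x).
This is the k = 4 harmonic; the ratio L/(kπ) is strictly less than C_P = L/π, consistent with the sharp inequality ||u||_L² ≤ C_P ||u'||_L².


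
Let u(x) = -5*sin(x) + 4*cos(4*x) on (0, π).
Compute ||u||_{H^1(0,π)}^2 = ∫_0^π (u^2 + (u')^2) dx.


||u||_{H^1(0,π)}^2 = 272/3 + 161*π

u'(x) = -16*sin(4*x) - 5*cos(x).
Expand u² and (u')² and integrate term by term on (0, π), using: for integers n ≥ 1, ∫_0^π sin²(nx) dx = ∫_0^π cos²(nx) dx = π/2; for n ≠ n', ∫_0^π sin(nx)sin(n'x) dx = ∫_0^π cos(nx)cos(n'x) dx = 0; and by product-to-sum, ∫_0^π sin(nx)cos(n'x) dx = ½∫_0^π [sin((n+n')x) + sin((n−n')x)] dx, which is 0 when n+n' is even and 2n/(n²−n'²) when n+n' is odd (it need not vanish on (0, π)).
  u² squared terms: (-5)²·∫sin(x)² dx = 25·π/2 = 25*π/2;  (4)²·∫cos(4x)² dx = 16·π/2 = 8*π.
  u² cross terms: 2·(-5)·(4)·∫sin(x)·cos(4x) dx = -40·(-2/15) = 16/3.
  So ∫_0^π u² dx = 25*π/2 + 8*π + 16/3 = 16/3 + 41*π/2.
  (u')² squared terms: (-16)²·∫sin(4x)² dx = 256·π/2 = 128*π;  (-5)²·∫cos(x)² dx = 25·π/2 = 25*π/2.
  (u')² cross terms: 2·(-16)·(-5)·∫sin(4x)·cos(x) dx = 160·(8/15) = 256/3.
  So ∫_0^π (u')² dx = 128*π + 25*π/2 + 256/3 = 256/3 + 281*π/2.
||u||_{H^1}^2 = (16/3 + 41*π/2) + (256/3 + 281*π/2) = 272/3 + 161*π.


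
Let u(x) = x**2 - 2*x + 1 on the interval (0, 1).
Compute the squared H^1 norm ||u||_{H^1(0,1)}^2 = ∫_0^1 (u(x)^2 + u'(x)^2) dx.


||u||_{H^1}^2 = 23/15

The H^1 norm (squared) on an interval (0, L) is
  ||u||_{H^1}^2 = ∫_0^L u(x)^2 dx + ∫_0^L u'(x)^2 dx.
Compute u'(x) = 2*x - 2.
Then u(x)^2 = x**4 - 4*x**3 + 6*x**2 - 4*x + 1 and u'(x)^2 = 4*x**2 - 8*x + 4.
Integrate each monomial from 0 to 1 using ∫_0^1 c·x^n dx = c·1^(n+1)/(n+1):
  ∫_0^1 u(x)^2 dx = ∫_0^1 (x^4 - 4*x^3 + 6*x^2 - 4*x + 1) dx. Term by term:
    ∫_0^1 x^4 dx = 1/5;  ∫_0^1 -4*x^3 dx = -1;  ∫_0^1 6*x^2 dx = 2;
    ∫_0^1 -4*x dx = -2;  ∫_0^1 1 dx = 1.
  Sum: 1/5 − 1 + 2 − 2 + 1 = 1/5.
  ∫_0^1 u'(x)^2 dx = ∫_0^1 (4*x^2 - 8*x + 4) dx. Term by term:
    ∫_0^1 4*x^2 dx = 4/3;  ∫_0^1 -8*x dx = -4;  ∫_0^1 4 dx = 4.
  Sum: 4/3 − 4 + 4 = 4/3.
Adding: ||u||_{H^1}^2 = 1/5 + 4/3 = 23/15.


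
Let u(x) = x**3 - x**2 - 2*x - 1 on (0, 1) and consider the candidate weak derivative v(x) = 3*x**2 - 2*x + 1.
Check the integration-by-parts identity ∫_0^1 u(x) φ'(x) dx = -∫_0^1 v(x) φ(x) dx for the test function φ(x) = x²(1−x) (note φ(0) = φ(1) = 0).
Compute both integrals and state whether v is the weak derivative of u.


LHS = 1/6, RHS = -1/12. No, v is not the weak derivative of u.

u(x) = x**3 - x**2 - 2*x - 1, classical derivative u'(x) = 3*x**2 - 2*x - 2.
φ(x) = x²(1−x), so φ'(x) = x*(2 - 3*x).
Note φ(0) = φ(1) = 0, so the boundary term u·φ vanishes.
LHS = ∫_0^1 u(x) φ'(x) dx = ∫_0^1 (-3*x^5 + 5*x^4 + 4*x^3 - x^2 - 2*x) dx. Term by term:
  ∫_0^1 -3*x^5 dx = -1/2;  ∫_0^1 5*x^4 dx = 1;  ∫_0^1 4*x^3 dx = 1;
  ∫_0^1 -x^2 dx = -1/3;  ∫_0^1 -2*x dx = -1.
Sum: -1/2 + 1 + 1 − 1/3 − 1 = 1/6.
So LHS = 1/6.
∫_0^1 v(x) φ(x) dx = ∫_0^1 (-3*x^5 + 5*x^4 - 3*x^3 + x^2) dx. Term by term:
  ∫_0^1 -3*x^5 dx = -1/2;  ∫_0^1 5*x^4 dx = 1;  ∫_0^1 -3*x^3 dx = -3/4;
  ∫_0^1 x^2 dx = 1/3.
Sum: -1/2 + 1 − 3/4 + 1/3 = 1/12.
So RHS = -∫_0^1 v(x) φ(x) dx = -1/12.
LHS − RHS = 1/4 ≠ 0, so the identity fails.
(For a valid weak derivative the identity must hold for EVERY test function, in particular this one. The failure shows v is NOT the weak derivative of u.)
Correct weak derivative would be u'(x) = 3*x**2 - 2*x - 2.


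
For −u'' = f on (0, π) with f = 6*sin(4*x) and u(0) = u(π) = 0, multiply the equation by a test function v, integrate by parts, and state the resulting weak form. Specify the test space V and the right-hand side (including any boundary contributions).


V = H^1_0(0, π) (so v(0) = v(π) = 0); weak form: ∫_0^π u'v' dx = ∫_0^π (6*sin(4*x)) v dx for all v ∈ V.

Multiply both sides by a test function v and integrate from 0 to π:
  ∫_0^π −u''(x) v(x) dx = ∫_0^π f(x) v(x) dx.
Integrate the LHS by parts once:
  ∫_0^π −u'' v dx = −[u'(x) v(x)]_0^π + ∫_0^π u'(x) v'(x) dx.
Thus ∫_0^π u'(x) v'(x) dx = ∫_0^π f(x) v(x) dx + [u'(x) v(x)]_0^π.
Choose V so that boundary terms are either known or forced to vanish.
u is Dirichlet: u(0) = u(π) = 0. Let V = H^1_0(0, π); then v(0) = v(π) = 0, and [u' v]_0^π = 0.
Weak formulation: find u (satisfying any essential BC) such that ∫_0^π u'(x) v'(x) dx = ∫_0^π f v dx for all v ∈ V.
Substituting f(x) = 6*sin(4*x), the right-hand side is ∫_0^π (6*sin(4*x)) v dx.


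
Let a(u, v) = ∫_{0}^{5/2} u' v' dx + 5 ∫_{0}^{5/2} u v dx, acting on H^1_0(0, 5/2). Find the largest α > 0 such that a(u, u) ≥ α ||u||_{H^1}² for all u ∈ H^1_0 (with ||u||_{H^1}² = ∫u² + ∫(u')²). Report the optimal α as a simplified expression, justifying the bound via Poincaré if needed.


α = 1

Coercivity of a(·,·) on H^1_0(0, 5/2) means a(u, u) ≥ α ||u||_{H^1}² for every u ∈ H^1_0.
The interval has length L = 5/2, and Poincaré/coercivity depend only on L. Here a(u, u) = ∫(u')² + (5)·∫u².
Here c = 5 ≥ 1, so a(u,u) = ∫(u')² + c∫u² ≥ ∫(u')² + ∫u² = ||u||_{H^1}², i.e. α = 1 works. No larger α is possible: a(u,u) ≥ α||u||_{H^1}² means (1−α)∫(u')² ≥ (α−c)∫u², and for the modes u_n = sin(nπ(x−x₀)/L) (x₀ the left endpoint) one has ∫u_n²/∫(u_n')² = (L/(nπ))² → 0, so a(u_n,u_n)/||u_n||_{H^1}² → 1. Hence the optimal constant is α = 1.
Therefore α = 1.


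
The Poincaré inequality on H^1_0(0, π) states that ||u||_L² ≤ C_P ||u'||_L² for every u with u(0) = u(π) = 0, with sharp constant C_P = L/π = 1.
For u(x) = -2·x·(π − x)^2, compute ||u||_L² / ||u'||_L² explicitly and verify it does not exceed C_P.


||u||_L² / ||u'||_L² = sqrt(14)*π/14 < C_P = 1.

u(x) = -2·x·(π − x)^2, so u'(x) = 2*(π - 3*x)*(x - π).
u(x) = -2·x·(π − x)^2 vanishes at x = 0 and x = π, so u ∈ H^1_0(0, π). Differentiate via the product rule and integrate the resulting polynomials term by term.
  ∫_0^π u² dx = ∫_0^π (4*x^6 - 16*π*x^5 + 24*π^2*x^4 - 16*π^3*x^3 + 4*π^4*x^2) dx. Term by term:
    ∫_0^π 4*x^6 dx = 4*π^7/7;  ∫_0^π -16*π*x^5 dx = -8*π^7/3;  ∫_0^π 24*π^2*x^4 dx = 24*π^7/5;
    ∫_0^π -16*π^3*x^3 dx = -4*π^7;  ∫_0^π 4*π^4*x^2 dx = 4*π^7/3.
  Sum: 4*π^7/7 − 8*π^7/3 + 24*π^7/5 − 4*π^7 + 4*π^7/3 = 4*π^7/105.
  ∫_0^π (u')² dx = ∫_0^π (36*x^4 - 96*π*x^3 + 88*π^2*x^2 - 32*π^3*x + 4*π^4) dx. Term by term:
    ∫_0^π 36*x^4 dx = 36*π^5/5;  ∫_0^π -96*π*x^3 dx = -24*π^5;  ∫_0^π 88*π^2*x^2 dx = 88*π^5/3;
    ∫_0^π -32*π^3*x dx = -16*π^5;  ∫_0^π 4*π^4 dx = 4*π^5.
  Sum: 36*π^5/5 − 24*π^5 + 88*π^5/3 − 16*π^5 + 4*π^5 = 8*π^5/15.
∫_0^π u² dx = 4*π^7/105, so ||u||_L² = 2*sqrt(105)*π^(7/2)/105.
∫_0^π (u')² dx = 8*π^5/15, so ||u'||_L² = 2*sqrt(30)*π^(5/2)/15.
Ratio ||u||_L² / ||u'||_L² = sqrt(14)*π/14.
Sharp Poincaré constant on H^1_0(0, π) is C_P = L/π = 1, achieved by sin(x).
A polynomial bump cannot attain the sharp Poincaré constant (only the first sine eigenfunction does), so the ratio is strictly less than C_P, consistent with ||u||_L² ≤ C_P ||u'||_L².


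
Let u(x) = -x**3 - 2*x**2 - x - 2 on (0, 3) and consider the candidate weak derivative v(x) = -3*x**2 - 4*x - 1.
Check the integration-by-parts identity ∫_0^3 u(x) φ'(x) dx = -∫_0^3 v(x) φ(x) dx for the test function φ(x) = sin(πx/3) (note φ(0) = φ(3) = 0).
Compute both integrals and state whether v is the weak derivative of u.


LHS = -324/π^3 + 123/π, RHS = -324/π^3 + 123/π. Yes, v = u' weakly.

u(x) = -x**3 - 2*x**2 - x - 2, classical derivative u'(x) = -3*x**2 - 4*x - 1.
φ(x) = sin(πx/3), so φ'(x) = π*cos(π*x/3)/3.
Note φ(0) = φ(3) = 0, so the boundary term u·φ vanishes.
LHS = ∫_0^3 u(x) φ'(x) dx = ∫_0^3 (-π*x^3*cos(π*x/3)/3 - 2*π*x^2*cos(π*x/3)/3 - π*x*cos(π*x/3)/3 - 2*π*cos(π*x/3)/3) dx. Term by term:
  ∫_0^3 -2*π*cos(π*x/3)/3 dx = 0;  ∫_0^3 -2*π*x^2*cos(π*x/3)/3 dx = 36/π;  ∫_0^3 -π*x*cos(π*x/3)/3 dx = 6/π;
  ∫_0^3 -π*x^3*cos(π*x/3)/3 dx = -324/π^3 + 81/π.
Sum: 0 + 36/π + 6/π + -324/π^3 + 81/π = -324/π^3 + 123/π.
So LHS = -324/π^3 + 123/π.
∫_0^3 v(x) φ(x) dx = ∫_0^3 (-3*x^2*sin(π*x/3) - 4*x*sin(π*x/3) - sin(π*x/3)) dx. Term by term:
  ∫_0^3 -sin(π*x/3) dx = -6/π;  ∫_0^3 -4*x*sin(π*x/3) dx = -36/π;  ∫_0^3 -3*x^2*sin(π*x/3) dx = -81/π + 324/π^3.
Sum: -6/π − 36/π + -81/π + 324/π^3 = -123/π + 324/π^3.
So RHS = -∫_0^3 v(x) φ(x) dx = -324/π^3 + 123/π.
LHS = RHS, so the identity holds for this test φ.
Moreover u is smooth here and v(x) = u'(x) = -3*x**2 - 4*x - 1 pointwise, so the identity holds for every test function. Hence v is the weak derivative of u.


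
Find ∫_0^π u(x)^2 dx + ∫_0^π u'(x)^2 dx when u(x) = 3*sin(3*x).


||u||_{H^1(0,π)}^2 = 45*π

u'(x) = 9*cos(3*x).
Expand u² and (u')² and integrate term by term on (0, π), using: for integers n ≥ 1, ∫_0^π sin²(nx) dx = ∫_0^π cos²(nx) dx = π/2; for n ≠ n', ∫_0^π sin(nx)sin(n'x) dx = ∫_0^π cos(nx)cos(n'x) dx = 0; and by product-to-sum, ∫_0^π sin(nx)cos(n'x) dx = ½∫_0^π [sin((n+n')x) + sin((n−n')x)] dx, which is 0 when n+n' is even and 2n/(n²−n'²) when n+n' is odd (it need not vanish on (0, π)).
  u² squared terms: (3)²·∫sin(3x)² dx = 9·π/2 = 9*π/2.
  So ∫_0^π u² dx = 9*π/2.
  (u')² squared terms: (9)²·∫cos(3x)² dx = 81·π/2 = 81*π/2.
  So ∫_0^π (u')² dx = 81*π/2.
||u||_{H^1}^2 = (9*π/2) + (81*π/2) = 45*π.


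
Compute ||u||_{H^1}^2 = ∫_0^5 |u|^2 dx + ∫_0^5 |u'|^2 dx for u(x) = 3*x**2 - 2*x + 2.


||u||_{H^1}^2 = 16670/3

The H^1 norm (squared) on an interval (0, L) is
  ||u||_{H^1}^2 = ∫_0^L u(x)^2 dx + ∫_0^L u'(x)^2 dx.
Compute u'(x) = 6*x - 2.
Then u(x)^2 = 9*x**4 - 12*x**3 + 16*x**2 - 8*x + 4 and u'(x)^2 = 36*x**2 - 24*x + 4.
Integrate each monomial from 0 to 5 using ∫_0^5 c·x^n dx = c·5^(n+1)/(n+1):
  ∫_0^5 u(x)^2 dx = ∫_0^5 (9*x^4 - 12*x^3 + 16*x^2 - 8*x + 4) dx. Term by term:
    ∫_0^5 9*x^4 dx = 5625;  ∫_0^5 -12*x^3 dx = -1875;  ∫_0^5 16*x^2 dx = 2000/3;
    ∫_0^5 -8*x dx = -100;  ∫_0^5 4 dx = 20.
  Sum: 5625 − 1875 + 2000/3 − 100 + 20 = 13010/3.
  ∫_0^5 u'(x)^2 dx = ∫_0^5 (36*x^2 - 24*x + 4) dx. Term by term:
    ∫_0^5 36*x^2 dx = 1500;  ∫_0^5 -24*x dx = -300;  ∫_0^5 4 dx = 20.
  Sum: 1500 − 300 + 20 = 1220.
Adding: ||u||_{H^1}^2 = 13010/3 + 1220 = 16670/3.


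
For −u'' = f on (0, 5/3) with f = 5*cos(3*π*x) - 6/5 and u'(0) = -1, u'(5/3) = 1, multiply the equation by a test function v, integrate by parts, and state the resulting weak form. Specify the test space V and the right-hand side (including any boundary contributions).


V = H^1(0, 5/3) (v unrestricted at boundary; u is determined up to an additive constant); weak form: ∫_0^5/3 u'v' dx = ∫_0^5/3 (5*cos(3*π*x) - 6/5) v dx + v(5/3) + v(0) for all v ∈ V.

Multiply both sides by a test function v and integrate from 0 to 5/3:
  ∫_0^5/3 −u''(x) v(x) dx = ∫_0^5/3 f(x) v(x) dx.
Integrate the LHS by parts once:
  ∫_0^5/3 −u'' v dx = −[u'(x) v(x)]_0^5/3 + ∫_0^5/3 u'(x) v'(x) dx.
Thus ∫_0^5/3 u'(x) v'(x) dx = ∫_0^5/3 f(x) v(x) dx + [u'(x) v(x)]_0^5/3.
Choose V so that boundary terms are either known or forced to vanish.
u has inhomogeneous Neumann u'(0) = -1, u'(5/3) = 1. [u' v]_0^5/3 = (1)·v(5/3) − (-1)·v(0) = v(5/3) + v(0). Take V = H^1(0, 5/3); boundary term becomes part of RHS.
Weak formulation: find u (satisfying any essential BC) such that ∫_0^5/3 u'(x) v'(x) dx = ∫_0^5/3 f v dx + v(5/3) + v(0) for all v ∈ V (Neumann data are natural BCs: they enter the RHS as boundary terms).
Substituting f(x) = 5*cos(3*π*x) - 6/5, the right-hand side is ∫_0^5/3 (5*cos(3*π*x) - 6/5) v dx + v(5/3) + v(0).
Compatibility check (pure Neumann): taking v ≡ 1 ∈ V gives 0 = ∫_0^5/3 f dx + (1) − (-1), i.e. ∫_0^5/3 f dx must equal u'(0) − u'(5/3) = -2. Indeed ∫_0^5/3 (5*cos(3*π*x) - 6/5) dx = -2, so the data are compatible. The solution is then unique only up to an additive constant (fix it e.g. by requiring ∫_0^5/3 u dx = 0).


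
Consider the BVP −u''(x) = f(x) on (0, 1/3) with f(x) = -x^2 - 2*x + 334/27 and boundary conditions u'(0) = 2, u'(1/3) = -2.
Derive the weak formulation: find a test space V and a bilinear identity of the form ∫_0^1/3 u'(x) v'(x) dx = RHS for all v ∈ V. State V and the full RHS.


V = H^1(0, 1/3) (v unrestricted at boundary; u is determined up to an additive constant); weak form: ∫_0^1/3 u'v' dx = ∫_0^1/3 (-x^2 - 2*x + 334/27) v dx − 2·v(1/3) − 2·v(0) for all v ∈ V.

Multiply both sides by a test function v and integrate from 0 to 1/3:
  ∫_0^1/3 −u''(x) v(x) dx = ∫_0^1/3 f(x) v(x) dx.
Integrate the LHS by parts once:
  ∫_0^1/3 −u'' v dx = −[u'(x) v(x)]_0^1/3 + ∫_0^1/3 u'(x) v'(x) dx.
Thus ∫_0^1/3 u'(x) v'(x) dx = ∫_0^1/3 f(x) v(x) dx + [u'(x) v(x)]_0^1/3.
Choose V so that boundary terms are either known or forced to vanish.
u has inhomogeneous Neumann u'(0) = 2, u'(1/3) = -2. [u' v]_0^1/3 = (-2)·v(1/3) − (2)·v(0) = − 2·v(1/3) − 2·v(0). Take V = H^1(0, 1/3); boundary term becomes part of RHS.
Weak formulation: find u (satisfying any essential BC) such that ∫_0^1/3 u'(x) v'(x) dx = ∫_0^1/3 f v dx − 2·v(1/3) − 2·v(0) for all v ∈ V (Neumann data are natural BCs: they enter the RHS as boundary terms).
Substituting f(x) = -x^2 - 2*x + 334/27, the right-hand side is ∫_0^1/3 (-x^2 - 2*x + 334/27) v dx − 2·v(1/3) − 2·v(0).
Compatibility check (pure Neumann): taking v ≡ 1 ∈ V gives 0 = ∫_0^1/3 f dx + (-2) − (2), i.e. ∫_0^1/3 f dx must equal u'(0) − u'(1/3) = 4. Indeed ∫_0^1/3 (-x^2 - 2*x + 334/27) dx = 4, so the data are compatible. The solution is then unique only up to an additive constant (fix it e.g. by requiring ∫_0^1/3 u dx = 0).


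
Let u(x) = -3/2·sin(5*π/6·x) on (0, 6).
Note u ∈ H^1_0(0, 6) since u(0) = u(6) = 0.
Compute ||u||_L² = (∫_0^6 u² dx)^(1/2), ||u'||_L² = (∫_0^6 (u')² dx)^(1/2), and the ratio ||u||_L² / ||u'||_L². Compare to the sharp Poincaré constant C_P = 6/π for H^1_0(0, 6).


||u||_L² / ||u'||_L² = 6/(5*π) < C_P = 6/π.

u(x) = -3/2·sin(5*π/6·x), so u'(x) = -5*π*cos(5*π*x/6)/4.
Writing u(x) = A·sin(kπx/L) with A = -3/2 and k = 5, use ∫_0^L sin²(kπx/L) dx = L/2 and ∫_0^L cos²(kπx/L) dx = L/2.
u² = 9/4·sin²(5*π/6·x) and (u')² = 25*π^2/16·cos²(5*π/6·x), and each of sin², cos² integrates to L/2 = 3 over (0, 6).
∫_0^6 u² dx = 27/4, so ||u||_L² = 3*sqrt(3)/2.
∫_0^6 (u')² dx = 75*π^2/16, so ||u'||_L² = 5*sqrt(3)*π/4.
Ratio ||u||_L² / ||u'||_L² = 6/(5*π).
Sharp Poincaré constant on H^1_0(0, 6) is C_P = L/π = 6/π, achieved by sin(π/6·x).
This is the k = 5 harmonic; the ratio L/(kπ) is strictly less than C_P = L/π, consistent with the sharp inequality ||u||_L² ≤ C_P ||u'||_L².


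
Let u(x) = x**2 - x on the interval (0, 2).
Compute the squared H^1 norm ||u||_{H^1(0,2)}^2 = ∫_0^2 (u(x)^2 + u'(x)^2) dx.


||u||_{H^1}^2 = 86/15

The H^1 norm (squared) on an interval (0, L) is
  ||u||_{H^1}^2 = ∫_0^L u(x)^2 dx + ∫_0^L u'(x)^2 dx.
Compute u'(x) = 2*x - 1.
Then u(x)^2 = x**4 - 2*x**3 + x**2 and u'(x)^2 = 4*x**2 - 4*x + 1.
Integrate each monomial from 0 to 2 using ∫_0^2 c·x^n dx = c·2^(n+1)/(n+1):
  ∫_0^2 u(x)^2 dx = ∫_0^2 (x^4 - 2*x^3 + x^2) dx. Term by term:
    ∫_0^2 x^4 dx = 32/5;  ∫_0^2 -2*x^3 dx = -8;  ∫_0^2 x^2 dx = 8/3.
  Sum: 32/5 − 8 + 8/3 = 16/15.
  ∫_0^2 u'(x)^2 dx = ∫_0^2 (4*x^2 - 4*x + 1) dx. Term by term:
    ∫_0^2 4*x^2 dx = 32/3;  ∫_0^2 -4*x dx = -8;  ∫_0^2 1 dx = 2.
  Sum: 32/3 − 8 + 2 = 14/3.
Adding: ||u||_{H^1}^2 = 16/15 + 14/3 = 86/15.


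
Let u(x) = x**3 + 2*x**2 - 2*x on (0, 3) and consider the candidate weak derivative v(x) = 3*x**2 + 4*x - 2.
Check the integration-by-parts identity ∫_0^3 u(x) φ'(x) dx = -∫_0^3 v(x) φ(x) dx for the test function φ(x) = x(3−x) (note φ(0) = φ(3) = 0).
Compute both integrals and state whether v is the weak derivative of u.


LHS = -1089/20, RHS = -1089/20. Yes, v = u' weakly.

u(x) = x**3 + 2*x**2 - 2*x, classical derivative u'(x) = 3*x**2 + 4*x - 2.
φ(x) = x(3−x), so φ'(x) = 3 - 2*x.
Note φ(0) = φ(3) = 0, so the boundary term u·φ vanishes.
LHS = ∫_0^3 u(x) φ'(x) dx = ∫_0^3 (-2*x^4 - x^3 + 10*x^2 - 6*x) dx. Term by term:
  ∫_0^3 -2*x^4 dx = -486/5;  ∫_0^3 -x^3 dx = -81/4;  ∫_0^3 10*x^2 dx = 90;
  ∫_0^3 -6*x dx = -27.
Sum: -486/5 − 81/4 + 90 − 27 = -1089/20.
So LHS = -1089/20.
∫_0^3 v(x) φ(x) dx = ∫_0^3 (-3*x^4 + 5*x^3 + 14*x^2 - 6*x) dx. Term by term:
  ∫_0^3 -3*x^4 dx = -729/5;  ∫_0^3 5*x^3 dx = 405/4;  ∫_0^3 14*x^2 dx = 126;
  ∫_0^3 -6*x dx = -27.
Sum: -729/5 + 405/4 + 126 − 27 = 1089/20.
So RHS = -∫_0^3 v(x) φ(x) dx = -1089/20.
LHS = RHS, so the identity holds for this test φ.
Moreover u is smooth here and v(x) = u'(x) = 3*x**2 + 4*x - 2 pointwise, so the identity holds for every test function. Hence v is the weak derivative of u.


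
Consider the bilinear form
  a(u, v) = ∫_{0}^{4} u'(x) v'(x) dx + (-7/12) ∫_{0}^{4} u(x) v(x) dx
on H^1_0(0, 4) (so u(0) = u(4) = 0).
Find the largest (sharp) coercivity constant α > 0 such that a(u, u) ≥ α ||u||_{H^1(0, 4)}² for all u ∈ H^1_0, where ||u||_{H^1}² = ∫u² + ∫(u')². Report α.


α = (-28/3 + π^2)/(π^2 + 16)

Coercivity of a(·,·) on H^1_0(0, 4) means a(u, u) ≥ α ||u||_{H^1}² for every u ∈ H^1_0.
The interval has length L = 4, and Poincaré/coercivity depend only on L. Here a(u, u) = ∫(u')² + (-7/12)·∫u².
Here c = -7/12 < 0 with |c| < (π/L)² = π^2/16, so coercivity still holds. The condition a(u,u) ≥ α||u||_{H^1}² reads (1−α)∫(u')² ≥ (α−c)∫u². Any admissible α is ≤ 1 (rapidly oscillating u have ∫u²/∫(u')² → 0), and α = 1 would force 0 ≥ (1−c)∫u², impossible since c < 1; so 1−α > 0. By the sharp Poincaré inequality on H^1_0 of an interval of length L, ∫(u')² ≥ (π/L)²∫u² with equality for the first sine mode sin(π(x−x₀)/L) (x₀ the left endpoint), so the inequality holds for all u iff (1−α)(π/L)² ≥ α − c, i.e. α ≤ ((π/L)² + c)/((π/L)² + 1) = (1 + c(L/π)²)/(1 + (L/π)²). (Direct route, valid since c ≤ 0: Poincaré gives c∫u² ≥ c(L/π)²∫(u')², so a(u,u) ≥ (1 + c(L/π)²)∫(u')², while ||u||_{H^1}² ≤ (1 + (L/π)²)∫(u')²; dividing yields the same α.) With (π/L)² = π^2/16 and c = -7/12, the largest admissible constant is α = ((π/L)² + c)/((π/L)² + 1).
Simplifying, α = (-28/3 + π^2)/(π^2 + 16).


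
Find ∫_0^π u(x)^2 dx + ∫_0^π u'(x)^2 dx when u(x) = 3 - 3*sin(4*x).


||u||_{H^1(0,π)}^2 = 171*π/2

u'(x) = -12*cos(4*x).
Expand u² and (u')² and integrate term by term on (0, π), using: for integers n ≥ 1, ∫_0^π sin²(nx) dx = ∫_0^π cos²(nx) dx = π/2; for n ≠ n', ∫_0^π sin(nx)sin(n'x) dx = ∫_0^π cos(nx)cos(n'x) dx = 0; and by product-to-sum, ∫_0^π sin(nx)cos(n'x) dx = ½∫_0^π [sin((n+n')x) + sin((n−n')x)] dx, which is 0 when n+n' is even and 2n/(n²−n'²) when n+n' is odd (it need not vanish on (0, π)). For the constant mode: ∫_0^π 1 dx = π, ∫_0^π cos(nx) dx = 0, ∫_0^π sin(nx) dx = (1−(−1)^n)/n.
  u² squared terms: (3)²·∫1 dx = 9·π = 9*π;  (-3)²·∫sin(4x)² dx = 9·π/2 = 9*π/2.
  u² cross terms: 2·(3)·(-3)·∫1·sin(4x) dx = -18·(0) = 0.
  So ∫_0^π u² dx = 9*π + 9*π/2 + 0 = 27*π/2.
  (u')² squared terms: (-12)²·∫cos(4x)² dx = 144·π/2 = 72*π.
  So ∫_0^π (u')² dx = 72*π.
||u||_{H^1}^2 = (27*π/2) + (72*π) = 171*π/2.


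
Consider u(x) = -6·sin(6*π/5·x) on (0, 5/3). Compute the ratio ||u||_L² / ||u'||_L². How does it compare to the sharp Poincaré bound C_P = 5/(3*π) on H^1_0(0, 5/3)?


||u||_L² / ||u'||_L² = 5/(6*π) < C_P = 5/(3*π).

u(x) = -6·sin(6*π/5·x), so u'(x) = -36*π*cos(6*π*x/5)/5.
Writing u(x) = A·sin(kπx/L) with A = -6 and k = 2, use ∫_0^L sin²(kπx/L) dx = L/2 and ∫_0^L cos²(kπx/L) dx = L/2.
u² = 36·sin²(6*π/5·x) and (u')² = 1296*π^2/25·cos²(6*π/5·x), and each of sin², cos² integrates to L/2 = 5/6 over (0, 5/3).
∫_0^5/3 u² dx = 30, so ||u||_L² = sqrt(30).
∫_0^5/3 (u')² dx = 216*π^2/5, so ||u'||_L² = 6*sqrt(30)*π/5.
Ratio ||u||_L² / ||u'||_L² = 5/(6*π).
Sharp Poincaré constant on H^1_0(0, 5/3) is C_P = L/π = 5/(3*π), achieved by sin(3*π/5·x).
This is the k = 2 harmonic; the ratio L/(kπ) is strictly less than C_P = L/π, consistent with the sharp inequality ||u||_L² ≤ C_P ||u'||_L².


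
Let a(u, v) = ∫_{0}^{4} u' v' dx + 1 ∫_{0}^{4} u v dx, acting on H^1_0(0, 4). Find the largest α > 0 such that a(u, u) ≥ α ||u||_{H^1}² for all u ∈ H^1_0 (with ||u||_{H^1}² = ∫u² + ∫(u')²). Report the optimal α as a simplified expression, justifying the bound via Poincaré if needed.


α = 1

Coercivity of a(·,·) on H^1_0(0, 4) means a(u, u) ≥ α ||u||_{H^1}² for every u ∈ H^1_0.
The interval has length L = 4, and Poincaré/coercivity depend only on L. Here a(u, u) = ∫(u')² + (1)·∫u².
Here c = 1 ≥ 1, so a(u,u) = ∫(u')² + c∫u² ≥ ∫(u')² + ∫u² = ||u||_{H^1}², i.e. α = 1 works. No larger α is possible: a(u,u) ≥ α||u||_{H^1}² means (1−α)∫(u')² ≥ (α−c)∫u², and for the modes u_n = sin(nπ(x−x₀)/L) (x₀ the left endpoint) one has ∫u_n²/∫(u_n')² = (L/(nπ))² → 0, so a(u_n,u_n)/||u_n||_{H^1}² → 1. Hence the optimal constant is α = 1.
Therefore α = 1.


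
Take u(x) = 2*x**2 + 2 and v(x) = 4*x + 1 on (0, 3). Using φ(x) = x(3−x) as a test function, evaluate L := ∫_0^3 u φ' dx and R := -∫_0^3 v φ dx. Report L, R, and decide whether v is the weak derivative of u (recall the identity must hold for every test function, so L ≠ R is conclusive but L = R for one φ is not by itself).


LHS = -27, RHS = -63/2. No, v is not the weak derivative of u.

u(x) = 2*x**2 + 2, classical derivative u'(x) = 4*x.
φ(x) = x(3−x), so φ'(x) = 3 - 2*x.
Note φ(0) = φ(3) = 0, so the boundary term u·φ vanishes.
LHS = ∫_0^3 u(x) φ'(x) dx = ∫_0^3 (-4*x^3 + 6*x^2 - 4*x + 6) dx. Term by term:
  ∫_0^3 -4*x^3 dx = -81;  ∫_0^3 6*x^2 dx = 54;  ∫_0^3 -4*x dx = -18;
  ∫_0^3 6 dx = 18.
Sum: -81 + 54 − 18 + 18 = -27.
So LHS = -27.
∫_0^3 v(x) φ(x) dx = ∫_0^3 (-4*x^3 + 11*x^2 + 3*x) dx. Term by term:
  ∫_0^3 -4*x^3 dx = -81;  ∫_0^3 11*x^2 dx = 99;  ∫_0^3 3*x dx = 27/2.
Sum: -81 + 99 + 27/2 = 63/2.
So RHS = -∫_0^3 v(x) φ(x) dx = -63/2.
LHS − RHS = 9/2 ≠ 0, so the identity fails.
(For a valid weak derivative the identity must hold for EVERY test function, in particular this one. The failure shows v is NOT the weak derivative of u.)
Correct weak derivative would be u'(x) = 4*x.


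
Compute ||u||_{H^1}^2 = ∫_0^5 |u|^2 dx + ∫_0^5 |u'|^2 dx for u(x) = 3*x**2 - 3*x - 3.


||u||_{H^1}^2 = 7605/2

The H^1 norm (squared) on an interval (0, L) is
  ||u||_{H^1}^2 = ∫_0^L u(x)^2 dx + ∫_0^L u'(x)^2 dx.
Compute u'(x) = 6*x - 3.
Then u(x)^2 = 9*x**4 - 18*x**3 - 9*x**2 + 18*x + 9 and u'(x)^2 = 36*x**2 - 36*x + 9.
Integrate each monomial from 0 to 5 using ∫_0^5 c·x^n dx = c·5^(n+1)/(n+1):
  ∫_0^5 u(x)^2 dx = ∫_0^5 (9*x^4 - 18*x^3 - 9*x^2 + 18*x + 9) dx. Term by term:
    ∫_0^5 9*x^4 dx = 5625;  ∫_0^5 -18*x^3 dx = -5625/2;  ∫_0^5 -9*x^2 dx = -375;
    ∫_0^5 18*x dx = 225;  ∫_0^5 9 dx = 45.
  Sum: 5625 − 5625/2 − 375 + 225 + 45 = 5415/2.
  ∫_0^5 u'(x)^2 dx = ∫_0^5 (36*x^2 - 36*x + 9) dx. Term by term:
    ∫_0^5 36*x^2 dx = 1500;  ∫_0^5 -36*x dx = -450;  ∫_0^5 9 dx = 45.
  Sum: 1500 − 450 + 45 = 1095.
Adding: ||u||_{H^1}^2 = 5415/2 + 1095 = 7605/2.


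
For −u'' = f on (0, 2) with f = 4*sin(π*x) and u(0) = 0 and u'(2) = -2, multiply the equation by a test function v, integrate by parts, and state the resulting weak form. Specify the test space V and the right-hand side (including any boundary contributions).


V = {v ∈ H^1(0, 2) : v(0) = 0} (test functions vanish at x = 0 where u is specified); weak form: ∫_0^2 u'v' dx = ∫_0^2 (4*sin(π*x)) v dx − 2·v(2) for all v ∈ V.

Multiply both sides by a test function v and integrate from 0 to 2:
  ∫_0^2 −u''(x) v(x) dx = ∫_0^2 f(x) v(x) dx.
Integrate the LHS by parts once:
  ∫_0^2 −u'' v dx = −[u'(x) v(x)]_0^2 + ∫_0^2 u'(x) v'(x) dx.
Thus ∫_0^2 u'(x) v'(x) dx = ∫_0^2 f(x) v(x) dx + [u'(x) v(x)]_0^2.
Choose V so that boundary terms are either known or forced to vanish.
Mixed BC: u(0) = 0 (Dirichlet) and u'(2) = -2 (Neumann). Define V = {v ∈ H^1(0, 2) : v(0) = 0}. Then [u' v]_0^2 = u'(2)·v(2) − u'(0)·0 = − 2·v(2).
Weak formulation: find u (satisfying any essential BC) such that ∫_0^2 u'(x) v'(x) dx = ∫_0^2 f v dx − 2·v(2) for all v ∈ V (Dirichlet at 0 absorbed into V; Neumann datum at x = 2 contributes the boundary term).
Substituting f(x) = 4*sin(π*x), the right-hand side is ∫_0^2 (4*sin(π*x)) v dx − 2·v(2).


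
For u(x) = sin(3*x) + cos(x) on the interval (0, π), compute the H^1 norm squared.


||u||_{H^1(0,π)}^2 = 6*π

u'(x) = -sin(x) + 3*cos(3*x).
Expand u² and (u')² and integrate term by term on (0, π), using: for integers n ≥ 1, ∫_0^π sin²(nx) dx = ∫_0^π cos²(nx) dx = π/2; for n ≠ n', ∫_0^π sin(nx)sin(n'x) dx = ∫_0^π cos(nx)cos(n'x) dx = 0; and by product-to-sum, ∫_0^π sin(nx)cos(n'x) dx = ½∫_0^π [sin((n+n')x) + sin((n−n')x)] dx, which is 0 when n+n' is even and 2n/(n²−n'²) when n+n' is odd (it need not vanish on (0, π)).
  u² squared terms: (1)²·∫cos(x)² dx = 1·π/2 = π/2;  (1)²·∫sin(3x)² dx = 1·π/2 = π/2.
  u² cross terms: 2·(1)·(1)·∫cos(x)·sin(3x) dx = 2·(0) = 0.
  So ∫_0^π u² dx = π/2 + π/2 + 0 = π.
  (u')² squared terms: (-1)²·∫sin(x)² dx = 1·π/2 = π/2;  (3)²·∫cos(3x)² dx = 9·π/2 = 9*π/2.
  (u')² cross terms: 2·(-1)·(3)·∫sin(x)·cos(3x) dx = -6·(0) = 0.
  So ∫_0^π (u')² dx = π/2 + 9*π/2 + 0 = 5*π.
||u||_{H^1}^2 = (π) + (5*π) = 6*π.


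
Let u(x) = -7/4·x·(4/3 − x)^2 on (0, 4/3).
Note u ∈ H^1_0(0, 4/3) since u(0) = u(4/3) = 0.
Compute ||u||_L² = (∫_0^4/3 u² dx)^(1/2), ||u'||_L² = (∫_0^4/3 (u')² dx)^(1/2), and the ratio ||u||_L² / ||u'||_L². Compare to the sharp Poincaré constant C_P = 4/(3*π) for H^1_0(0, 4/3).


||u||_L² / ||u'||_L² = 2*sqrt(14)/21 < C_P = 4/(3*π).

u(x) = -7/4·x·(4/3 − x)^2, so u'(x) = -21*x^2/4 + 28*x/3 - 28/9.
u(x) = -7/4·x·(4/3 − x)^2 vanishes at x = 0 and x = 4/3, so u ∈ H^1_0(0, 4/3). Differentiate via the product rule and integrate the resulting polynomials term by term.
  ∫_0^4/3 u² dx = ∫_0^4/3 (49*x^6/16 - 49*x^5/3 + 98*x^4/3 - 784*x^3/27 + 784*x^2/81) dx. Term by term:
    ∫_0^4/3 49*x^6/16 dx = 7168/2187;  ∫_0^4/3 -49*x^5/3 dx = -100352/6561;  ∫_0^4/3 98*x^4/3 dx = 100352/3645;
    ∫_0^4/3 -784*x^3/27 dx = -50176/2187;  ∫_0^4/3 784*x^2/81 dx = 50176/6561.
  Sum: 7168/2187 − 100352/6561 + 100352/3645 − 50176/2187 + 50176/6561 = 7168/32805.
  ∫_0^4/3 (u')² dx = ∫_0^4/3 (441*x^4/16 - 98*x^3 + 1078*x^2/9 - 1568*x/27 + 784/81) dx. Term by term:
    ∫_0^4/3 441*x^4/16 dx = 3136/135;  ∫_0^4/3 -98*x^3 dx = -6272/81;  ∫_0^4/3 1078*x^2/9 dx = 68992/729;
    ∫_0^4/3 -1568*x/27 dx = -12544/243;  ∫_0^4/3 784/81 dx = 3136/243.
  Sum: 3136/135 − 6272/81 + 68992/729 − 12544/243 + 3136/243 = 6272/3645.
∫_0^4/3 u² dx = 7168/32805, so ||u||_L² = 32*sqrt(35)/405.
∫_0^4/3 (u')² dx = 6272/3645, so ||u'||_L² = 56*sqrt(10)/135.
Ratio ||u||_L² / ||u'||_L² = 2*sqrt(14)/21.
Sharp Poincaré constant on H^1_0(0, 4/3) is C_P = L/π = 4/(3*π), achieved by sin(3*π/4·x).
A polynomial bump cannot attain the sharp Poincaré constant (only the first sine eigenfunction does), so the ratio is strictly less than C_P, consistent with ||u||_L² ≤ C_P ||u'||_L².
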